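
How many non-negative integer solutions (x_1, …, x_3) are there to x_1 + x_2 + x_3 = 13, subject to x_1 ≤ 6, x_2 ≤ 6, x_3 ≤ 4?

Without the upper bounds there are C(15,2) = 105 ways to split 13 among 3 variables.
Subtract solutions that violate a single cap (substitute x_i' = x_i − (cap_i+1)): x_1 ≥ 7 gives C(8,2) = 28; x_2 ≥ 7 gives C(8,2) = 28; x_3 ≥ 5 gives C(10,2) = 45. Together 101.
Add back pairs where two caps are both exceeded: 0 + 3 + 3 = 6.
By inclusion–exclusion the count is 105 − 101 + 6 = 10.

10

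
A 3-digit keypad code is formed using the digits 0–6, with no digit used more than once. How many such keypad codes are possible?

210

Choose and order 3 of the 7 symbols: the first digit has 7 options, the next 6, then 5.
That product is 7 × 6 × 5 = 210.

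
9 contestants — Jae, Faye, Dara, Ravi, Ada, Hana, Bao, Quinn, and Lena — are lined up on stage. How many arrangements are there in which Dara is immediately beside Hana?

80640

Treat {Dara, Hana} as a single unit. There are 8 units to order, and the pair itself can be ordered 2 ways.
That gives 2 × 8! = 2 × 40320 = 80640.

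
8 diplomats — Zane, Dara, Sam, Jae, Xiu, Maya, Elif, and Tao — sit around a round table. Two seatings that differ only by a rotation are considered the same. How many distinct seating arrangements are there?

Seat Zane anywhere (absorbing the rotational symmetry), then permute the other 7: (7)! = 5040.

5040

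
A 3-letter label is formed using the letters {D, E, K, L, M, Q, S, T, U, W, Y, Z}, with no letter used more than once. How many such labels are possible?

With no repetition, fill the 3 letters in order: 12 choices, then 11, down to 10.
That product is 12 × 11 × 10 = 1320.

1320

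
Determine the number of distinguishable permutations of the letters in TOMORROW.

TOMORROW has 8 letters with O appearing 3 times and R appearing twice.
Dividing 8! = 40320 by 3!·2! = 12 for the repeated letters gives 3360.

3360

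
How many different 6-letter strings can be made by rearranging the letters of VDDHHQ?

Letter multiplicities in VDDHHQ: D×2, H×2, Q×1, V×1.
So there are 6! / (2!·2!) = 180 distinguishable arrangements.

180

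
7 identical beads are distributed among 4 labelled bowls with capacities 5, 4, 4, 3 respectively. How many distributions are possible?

By stars and bars, unrestricted non-negative solutions to x_1+…+x_4 = 7 number C(7+3,3) = 120.
Subtract solutions that violate a single cap (substitute x_i' = x_i − (cap_i+1)): x_1 ≥ 6 gives C(4,3) = 4; x_2 ≥ 5 gives C(5,3) = 10; x_3 ≥ 5 gives C(5,3) = 10; x_4 ≥ 4 gives C(6,3) = 20. Together 44.
No two caps can be exceeded simultaneously, so the pair terms are all 0.
By inclusion–exclusion the count is 120 − 44 + 0 = 76.

76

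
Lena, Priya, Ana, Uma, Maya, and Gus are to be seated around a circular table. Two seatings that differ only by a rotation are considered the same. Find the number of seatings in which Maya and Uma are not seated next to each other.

Without the restriction there are (5)! = 120 seatings.
Seatings with Maya beside Uma: treat them as a block with 2 internal orders, giving 2 × (4)! = 48.
Subtracting, 120 − 48 = 72.

72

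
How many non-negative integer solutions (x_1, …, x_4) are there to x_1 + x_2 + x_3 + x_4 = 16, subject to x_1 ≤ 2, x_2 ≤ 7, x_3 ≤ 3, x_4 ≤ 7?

By stars and bars, unrestricted non-negative solutions to x_1+…+x_4 = 16 number C(16+3,3) = 969.
Subtract solutions that violate a single cap (substitute x_i' = x_i − (cap_i+1)): x_1 ≥ 3 gives C(16,3) = 560; x_2 ≥ 8 gives C(11,3) = 165; x_3 ≥ 4 gives C(15,3) = 455; x_4 ≥ 8 gives C(11,3) = 165. Together 1345.
Add back pairs where two caps are both exceeded: 56 + 220 + 56 + 35 + 1 + 35 = 403.
Subtract triples: 4 + 0 + 4 + 0 = 8.
By inclusion–exclusion the count is 969 − 1345 + 403 − 8 = 19.

19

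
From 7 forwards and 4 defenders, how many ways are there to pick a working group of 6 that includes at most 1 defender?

91

Split by how many defenders are chosen (0 through 1).
Sum: C(4,0)·C(7,6) + C(4,1)·C(7,5) = 7 + 84 = 91.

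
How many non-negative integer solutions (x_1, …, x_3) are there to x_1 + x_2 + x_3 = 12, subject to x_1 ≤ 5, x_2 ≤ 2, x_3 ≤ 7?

6

By stars and bars, unrestricted non-negative solutions to x_1+…+x_3 = 12 number C(12+2,2) = 91.
Subtract solutions that violate a single cap (substitute x_i' = x_i − (cap_i+1)): x_1 ≥ 6 gives C(8,2) = 28; x_2 ≥ 3 gives C(11,2) = 55; x_3 ≥ 8 gives C(6,2) = 15. Together 98.
Add back pairs where two caps are both exceeded: 10 + 0 + 3 = 13.
By inclusion–exclusion the count is 91 − 98 + 13 = 6.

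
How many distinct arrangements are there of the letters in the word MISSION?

MISSION has 7 letters with I appearing twice and S appearing twice.
So there are 7! / (2!·2!) = 1260 distinguishable arrangements.

1260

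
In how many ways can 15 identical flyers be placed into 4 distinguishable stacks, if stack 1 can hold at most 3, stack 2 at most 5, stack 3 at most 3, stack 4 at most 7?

20

By stars and bars, unrestricted non-negative solutions to x_1+…+x_4 = 15 number C(15+3,3) = 816.
Subtract solutions that violate a single cap (substitute x_i' = x_i − (cap_i+1)): x_1 ≥ 4 gives C(14,3) = 364; x_2 ≥ 6 gives C(12,3) = 220; x_3 ≥ 4 gives C(14,3) = 364; x_4 ≥ 8 gives C(10,3) = 120. Together 1068.
Add back pairs where two caps are both exceeded: 56 + 120 + 20 + 56 + 4 + 20 = 276.
Subtract triples: 4 + 0 + 0 + 0 = 4.
By inclusion–exclusion the count is 816 − 1068 + 276 − 4 = 20.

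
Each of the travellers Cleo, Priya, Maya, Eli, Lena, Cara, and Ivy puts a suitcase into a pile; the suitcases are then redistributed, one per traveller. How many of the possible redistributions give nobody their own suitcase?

Let Aᵢ be the assignments in which traveller i gets their own suitcase. We want the size of the complement of A₁∪…∪A_7.
By inclusion–exclusion this is Σ_{j=0}^{7} (−1)^j C(7,j)·(7−j)!.
Computing: 5040 − 5040 + 2520 − 840 + 210 − 42 + 7 − 1 = 1854.

1854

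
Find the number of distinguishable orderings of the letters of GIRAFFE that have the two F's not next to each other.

1800

There are 7!/(2!) = 2520 arrangements of GIRAFFE in total.
If the two F's are adjacent, glue them into one block, leaving 6 items to arrange: (6)! = 720 ways.
Subtracting, 2520 − 720 = 1800 arrangements keep the F's apart.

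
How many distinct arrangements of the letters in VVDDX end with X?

6

Fix X in the last position and arrange the remaining 4 letters.
Those 4 letters have D appearing twice and V appearing twice, giving (4)!/(2!·2!) = 6.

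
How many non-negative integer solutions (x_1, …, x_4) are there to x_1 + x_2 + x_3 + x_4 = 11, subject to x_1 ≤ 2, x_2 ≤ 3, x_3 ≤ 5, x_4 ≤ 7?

Without the upper bounds there are C(14,3) = 364 ways to split 11 among 4 variables.
Subtract solutions that violate a single cap (substitute x_i' = x_i − (cap_i+1)): x_1 ≥ 3 gives C(11,3) = 165; x_2 ≥ 4 gives C(10,3) = 120; x_3 ≥ 6 gives C(8,3) = 56; x_4 ≥ 8 gives C(6,3) = 20. Together 361.
Add back pairs where two caps are both exceeded: 35 + 10 + 1 + 4 + 0 + 0 = 50.
By inclusion–exclusion the count is 364 − 361 + 50 = 53.

53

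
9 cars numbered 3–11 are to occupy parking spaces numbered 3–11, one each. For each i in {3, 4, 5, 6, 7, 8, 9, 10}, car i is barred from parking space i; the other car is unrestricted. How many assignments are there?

Let Aᵢ (for 3 ≤ i ≤ 10) be the placements that put car i in its forbidden parking space. Any j of these fix j positions, leaving (9−j)! ways to fill the rest, and there are C(8,j) ways to pick which j.
By inclusion–exclusion, the number of valid placements is Σ_{j=0}^{8} (−1)^j C(8,j)·(9−j)!.
Computing: 362880 − 322560 + 141120 − 40320 + 8400 − 1344 + 168 − 16 + 1 = 148329.

148329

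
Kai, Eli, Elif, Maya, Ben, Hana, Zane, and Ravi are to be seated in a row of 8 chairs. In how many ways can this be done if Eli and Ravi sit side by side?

10080

Glue Eli and Ravi into one block (2 internal orders), leaving 7 units to arrange in a row.
That gives 2 × 7! = 2 × 5040 = 10080.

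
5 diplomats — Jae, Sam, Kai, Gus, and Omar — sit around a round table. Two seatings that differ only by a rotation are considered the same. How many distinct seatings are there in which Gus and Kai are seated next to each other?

Glue Gus and Kai into a block (2 internal orders). Seating 4 units around a circle gives (3)! arrangements.
So 2 × (3)! = 2 × 6 = 12.

12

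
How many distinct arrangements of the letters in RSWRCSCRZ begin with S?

With the first slot taken by S, it remains to arrange the other 8 letters (RWRCSCRZ).
Those 8 letters have C appearing twice and R appearing 3 times, giving (8)!/(3!·2!) = 3360.

3360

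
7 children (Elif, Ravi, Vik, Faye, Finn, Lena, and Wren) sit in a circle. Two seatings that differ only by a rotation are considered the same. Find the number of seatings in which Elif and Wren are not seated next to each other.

All circular seatings of 7 people number (6)! = 720.
Seatings with Elif beside Wren: treat them as a block with 2 internal orders, giving 2 × (5)! = 240.
Subtracting, 720 − 240 = 480.

480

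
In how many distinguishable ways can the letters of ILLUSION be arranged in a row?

The 8 letters of ILLUSION have repeats: I appearing twice and L appearing twice.
Dividing 8! = 40320 by 2!·2! = 4 for the repeated letters gives 10080.

10080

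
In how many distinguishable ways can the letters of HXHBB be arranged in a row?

30

HXHBB has 5 letters with B appearing twice and H appearing twice.
Dividing 5! = 120 by 2!·2! = 4 for the repeated letters gives 30.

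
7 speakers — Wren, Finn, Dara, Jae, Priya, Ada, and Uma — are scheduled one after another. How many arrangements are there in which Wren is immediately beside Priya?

Glue Wren and Priya into one block (2 internal orders), leaving 6 units to arrange in a row.
That gives 2 × 6! = 2 × 720 = 1440.

1440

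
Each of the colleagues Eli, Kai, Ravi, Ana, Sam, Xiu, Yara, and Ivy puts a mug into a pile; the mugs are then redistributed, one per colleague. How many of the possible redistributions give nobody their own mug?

14833

This is the derangement count D_8: permutations of 8 items with no fixed point.
By inclusion–exclusion this is Σ_{j=0}^{8} (−1)^j C(8,j)·(8−j)!.
Computing: 40320 − 40320 + 20160 − 6720 + 1680 − 336 + 56 − 8 + 1 = 14833.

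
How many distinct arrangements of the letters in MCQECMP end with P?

Fix P in the last position and arrange the remaining 6 letters.
Those 6 letters have C appearing twice and M appearing twice, giving (6)!/(2!·2!) = 180.

180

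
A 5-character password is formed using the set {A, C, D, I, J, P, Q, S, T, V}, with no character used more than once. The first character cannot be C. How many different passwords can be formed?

The first character has 10−1 = 9 choices (anything except C).
The remaining 4 characters are filled from the other 9 symbols without repetition: 9 × 8 × 7 × 6 = 3024.
Total: 9 × 3024 = 27216.

27216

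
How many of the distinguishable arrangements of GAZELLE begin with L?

With the first slot taken by L, it remains to arrange the other 6 letters (GAZELE).
Those 6 letters have E appearing twice, giving (6)!/(2!) = 360.

360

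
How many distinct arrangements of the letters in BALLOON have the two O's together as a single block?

360

Treat the 2 copies of O as a single block. The multiset to arrange is then {OO, A, B, L, L, N}, 6 items in all.
That gives (6)!/(2!) = 360 arrangements.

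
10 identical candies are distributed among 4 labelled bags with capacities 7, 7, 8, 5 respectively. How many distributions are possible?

227

Without the upper bounds there are C(13,3) = 286 ways to split 10 among 4 bags.
Subtract solutions that violate a single cap (substitute x_i' = x_i − (cap_i+1)): x_1 ≥ 8 gives C(5,3) = 10; x_2 ≥ 8 gives C(5,3) = 10; x_3 ≥ 9 gives C(4,3) = 4; x_4 ≥ 6 gives C(7,3) = 35. Together 59.
No two caps can be exceeded simultaneously, so the pair terms are all 0.
By inclusion–exclusion the count is 286 − 59 + 0 = 227.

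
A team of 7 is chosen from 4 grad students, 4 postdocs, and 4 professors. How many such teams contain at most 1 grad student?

120

Split by how many grad students are chosen (0 through 1).
Sum: C(4,0)·C(8,7) + C(4,1)·C(8,6) = 8 + 112 = 120.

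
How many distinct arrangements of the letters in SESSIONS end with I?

210

With the last slot taken by I, it remains to arrange the other 7 letters (SESSONS).
Those 7 letters have S appearing 4 times, giving (7)!/(4!) = 210.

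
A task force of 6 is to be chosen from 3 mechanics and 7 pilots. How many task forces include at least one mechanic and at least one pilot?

Total 6-person selections from all 10: C(10,6) = 210.
Selections missing a whole group: no mechanics → C(7,6) = 7; no pilots → C(3,6) = 0.
Both groups omitted at once is impossible, so 210 − 7 = 203.

203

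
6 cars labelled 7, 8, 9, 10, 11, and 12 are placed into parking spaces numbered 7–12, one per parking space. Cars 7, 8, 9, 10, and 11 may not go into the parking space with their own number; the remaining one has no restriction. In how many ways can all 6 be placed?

309

Let Aᵢ (for 7 ≤ i ≤ 11) be the placements that put car i in its forbidden parking space. Any j of these fix j positions, leaving (6−j)! ways to fill the rest, and there are C(5,j) ways to pick which j.
By inclusion–exclusion, the number of valid placements is Σ_{j=0}^{5} (−1)^j C(5,j)·(6−j)!.
Computing: 720 − 600 + 240 − 60 + 10 − 1 = 309.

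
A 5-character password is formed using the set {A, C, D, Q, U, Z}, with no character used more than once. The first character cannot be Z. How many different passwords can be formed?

The first character has 6−1 = 5 choices (anything except Z).
The remaining 4 characters are filled from the other 5 symbols without repetition: 5 × 4 × 3 × 2 = 120.
Total: 5 × 120 = 600.

600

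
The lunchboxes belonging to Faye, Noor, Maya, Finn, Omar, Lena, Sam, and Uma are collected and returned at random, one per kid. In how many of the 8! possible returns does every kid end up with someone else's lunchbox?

Let Aᵢ be the assignments in which kid i gets their own lunchbox. We want the size of the complement of A₁∪…∪A_8.
By inclusion–exclusion this is Σ_{j=0}^{8} (−1)^j C(8,j)·(8−j)!.
Computing: 40320 − 40320 + 20160 − 6720 + 1680 − 336 + 56 − 8 + 1 = 14833.

14833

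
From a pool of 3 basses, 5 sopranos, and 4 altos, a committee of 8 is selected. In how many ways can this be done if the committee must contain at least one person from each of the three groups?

Total 8-person selections from all 12: C(12,8) = 495.
Selections missing a whole group: no basses → C(9,8) = 9; no sopranos → C(7,8) = 0; no altos → C(8,8) = 1.
Add back selections omitting two groups (i.e. drawn from a single group): C(3,8) + C(5,8) + C(4,8) = 0.
By inclusion–exclusion: 495 − 10 + 0 = 485.

485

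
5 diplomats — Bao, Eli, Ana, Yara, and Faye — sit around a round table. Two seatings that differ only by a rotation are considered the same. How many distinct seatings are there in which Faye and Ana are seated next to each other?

Glue Faye and Ana into a block (2 internal orders). Seating 4 units around a circle gives (3)! arrangements.
So 2 × (3)! = 2 × 6 = 12.

12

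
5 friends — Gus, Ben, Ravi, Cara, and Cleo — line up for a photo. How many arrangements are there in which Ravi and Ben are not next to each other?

72

Of the 5! = 120 arrangements, those with Ravi and Ben adjacent number 2 × 4! = 48 (treat the pair as a block with 2 internal orders).
Complementary counting: 120 − 48 = 72.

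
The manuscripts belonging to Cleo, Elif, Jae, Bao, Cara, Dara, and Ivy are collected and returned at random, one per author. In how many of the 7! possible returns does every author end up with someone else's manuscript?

Count assignments avoiding every fixed point. For any j of the 7 authors fixed to their own manuscript, the other 7−j can be arranged in (7−j)! ways.
By inclusion–exclusion this is Σ_{j=0}^{7} (−1)^j C(7,j)·(7−j)!.
Computing: 5040 − 5040 + 2520 − 840 + 210 − 42 + 7 − 1 = 1854.

1854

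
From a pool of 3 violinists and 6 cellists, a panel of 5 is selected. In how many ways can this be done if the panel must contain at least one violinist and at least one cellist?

Unrestricted: C(9,5) = 126 ways to pick any 5 of the 9.
Selections missing a whole group: no violinists → C(6,5) = 6; no cellists → C(3,5) = 0.
Both groups omitted at once is impossible, so 126 − 6 = 120.

120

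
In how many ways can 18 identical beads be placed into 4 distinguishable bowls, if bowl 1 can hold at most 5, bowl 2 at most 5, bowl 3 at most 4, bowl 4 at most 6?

Without the upper bounds there are C(21,3) = 1330 ways to split 18 among 4 bowls.
Subtract solutions that violate a single cap (substitute x_i' = x_i − (cap_i+1)): x_1 ≥ 6 gives C(15,3) = 455; x_2 ≥ 6 gives C(15,3) = 455; x_3 ≥ 5 gives C(16,3) = 560; x_4 ≥ 7 gives C(14,3) = 364. Together 1834.
Add back pairs where two caps are both exceeded: 84 + 120 + 56 + 120 + 56 + 84 = 520.
Subtract triples: 4 + 0 + 1 + 1 = 6.
By inclusion–exclusion the count is 1330 − 1834 + 520 − 6 = 10.

10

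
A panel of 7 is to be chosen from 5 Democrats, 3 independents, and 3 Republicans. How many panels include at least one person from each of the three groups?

314

With no constraint there are C(11,7) = 330 possible selections.
Subtract selections that omit an entire group: no Democrats → C(6,7) = 0; no independents → C(8,7) = 8; no Republicans → C(8,7) = 8.
Add back selections omitting two groups (i.e. drawn from a single group): C(5,7) + C(3,7) + C(3,7) = 0.
By inclusion–exclusion: 330 − 16 + 0 = 314.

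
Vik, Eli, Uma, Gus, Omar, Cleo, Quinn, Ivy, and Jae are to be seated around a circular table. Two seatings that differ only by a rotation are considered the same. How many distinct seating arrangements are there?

Seat Vik anywhere (absorbing the rotational symmetry), then permute the other 8: (8)! = 40320.

40320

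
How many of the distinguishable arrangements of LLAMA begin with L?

12

With the first slot taken by L, it remains to arrange the other 4 letters (LAMA).
Those 4 letters have A appearing twice, giving (4)!/(2!) = 12.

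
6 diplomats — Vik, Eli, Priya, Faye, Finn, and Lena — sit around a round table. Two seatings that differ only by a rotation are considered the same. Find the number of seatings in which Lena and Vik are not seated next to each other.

All circular seatings of 6 people number (5)! = 120.
Those with Lena next to Vik: fuse the pair into one unit and seat 5 units around a circle — 2·(4)! = 48.
Subtracting, 120 − 48 = 72.

72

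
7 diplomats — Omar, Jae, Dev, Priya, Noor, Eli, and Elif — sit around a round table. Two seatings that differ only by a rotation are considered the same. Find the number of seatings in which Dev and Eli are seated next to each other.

240

Glue Dev and Eli into a block (2 internal orders). Seating 6 units around a circle gives (5)! arrangements.
So 2 × (5)! = 2 × 120 = 240.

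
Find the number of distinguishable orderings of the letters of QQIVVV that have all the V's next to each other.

Treat the 3 copies of V as a single block. The multiset to arrange is then {VVV, I, Q, Q}, 4 items in all.
That gives (4)!/(2!) = 12 arrangements.

12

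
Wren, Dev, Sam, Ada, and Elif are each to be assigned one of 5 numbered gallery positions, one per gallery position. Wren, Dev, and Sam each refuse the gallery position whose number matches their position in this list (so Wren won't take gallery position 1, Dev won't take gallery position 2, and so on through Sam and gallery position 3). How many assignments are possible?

64

Let Aᵢ (for i ∈ {1, 2, 3}) be the placements that put person i in their forbidden gallery position. Any j of these fix j positions, leaving (5−j)! ways to fill the rest, and there are C(3,j) ways to pick which j.
By inclusion–exclusion, the number of valid placements is Σ_{j=0}^{3} (−1)^j C(3,j)·(5−j)!.
Computing: 120 − 72 + 18 − 2 = 64.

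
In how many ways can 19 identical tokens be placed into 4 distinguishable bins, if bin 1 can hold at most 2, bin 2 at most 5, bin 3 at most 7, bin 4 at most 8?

19

Without the upper bounds there are C(22,3) = 1540 ways to split 19 among 4 bins.
Subtract solutions that violate a single cap (substitute x_i' = x_i − (cap_i+1)): x_1 ≥ 3 gives C(19,3) = 969; x_2 ≥ 6 gives C(16,3) = 560; x_3 ≥ 8 gives C(14,3) = 364; x_4 ≥ 9 gives C(13,3) = 286. Together 2179.
Add back pairs where two caps are both exceeded: 286 + 165 + 120 + 56 + 35 + 10 = 672.
Subtract triples: 10 + 4 + 0 + 0 = 14.
By inclusion–exclusion the count is 1540 − 2179 + 672 − 14 = 19.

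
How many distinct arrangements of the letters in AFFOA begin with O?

6

Fix O in the first position and arrange the remaining 4 letters.
Those 4 letters have A appearing twice and F appearing twice, giving (4)!/(2!·2!) = 6.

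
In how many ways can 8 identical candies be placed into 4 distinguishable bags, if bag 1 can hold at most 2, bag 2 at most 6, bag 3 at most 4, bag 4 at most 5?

By stars and bars, unrestricted non-negative solutions to x_1+…+x_4 = 8 number C(8+3,3) = 165.
Subtract solutions that violate a single cap (substitute x_i' = x_i − (cap_i+1)): x_1 ≥ 3 gives C(8,3) = 56; x_2 ≥ 7 gives C(4,3) = 4; x_3 ≥ 5 gives C(6,3) = 20; x_4 ≥ 6 gives C(5,3) = 10. Together 90.
Add back pairs where two caps are both exceeded: 0 + 1 + 0 + 0 + 0 + 0 = 1.
By inclusion–exclusion the count is 165 − 90 + 1 = 76.

76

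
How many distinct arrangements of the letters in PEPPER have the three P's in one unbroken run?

12

Treat the 3 copies of P as a single block. The multiset to arrange is then {PPP, E, E, R}, 4 items in all.
That gives (4)!/(2!) = 12 arrangements.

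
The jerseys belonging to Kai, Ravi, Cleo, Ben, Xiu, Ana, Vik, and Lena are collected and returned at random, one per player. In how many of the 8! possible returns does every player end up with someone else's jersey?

Count assignments avoiding every fixed point. For any j of the 8 players fixed to their old jersey, the other 8−j can be arranged in (8−j)! ways.
By inclusion–exclusion this is Σ_{j=0}^{8} (−1)^j C(8,j)·(8−j)!.
Computing: 40320 − 40320 + 20160 − 6720 + 1680 − 336 + 56 − 8 + 1 = 14833.

14833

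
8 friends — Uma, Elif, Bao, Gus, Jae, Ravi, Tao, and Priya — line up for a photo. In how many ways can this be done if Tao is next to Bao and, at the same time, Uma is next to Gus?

Treat {Tao,Bao} as one block (2 orders) and {Uma,Gus} as another (2 orders).
That leaves 6 units to arrange: 2 × 2 × 6! = 4 × 720 = 2880.

2880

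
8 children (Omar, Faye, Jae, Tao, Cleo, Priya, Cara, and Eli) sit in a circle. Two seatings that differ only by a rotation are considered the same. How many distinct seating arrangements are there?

5040

Fix one person's seat to break rotational symmetry; the remaining 7 people can be arranged in (7)! = 5040 ways.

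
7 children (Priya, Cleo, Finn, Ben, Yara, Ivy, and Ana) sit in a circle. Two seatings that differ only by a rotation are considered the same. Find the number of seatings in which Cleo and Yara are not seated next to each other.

All circular seatings of 7 people number (6)! = 720.
Seatings with Cleo beside Yara: treat them as a block with 2 internal orders, giving 2 × (5)! = 240.
Subtracting, 720 − 240 = 480.

480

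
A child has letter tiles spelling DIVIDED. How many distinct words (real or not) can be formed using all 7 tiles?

420

Letter multiplicities in DIVIDED: D×3, E×1, I×2, V×1.
Dividing 7! = 5040 by 3!·2! = 12 for the repeated letters gives 420.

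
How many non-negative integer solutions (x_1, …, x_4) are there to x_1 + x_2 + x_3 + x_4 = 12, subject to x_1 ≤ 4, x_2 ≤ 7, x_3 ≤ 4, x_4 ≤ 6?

136

Ignoring the caps, the number of non-negative solutions to x_1+…+x_4 = 12 is C(15,3) = 455.
Subtract solutions that violate a single cap (substitute x_i' = x_i − (cap_i+1)): x_1 ≥ 5 gives C(10,3) = 120; x_2 ≥ 8 gives C(7,3) = 35; x_3 ≥ 5 gives C(10,3) = 120; x_4 ≥ 7 gives C(8,3) = 56. Together 331.
Add back pairs where two caps are both exceeded: 0 + 10 + 1 + 0 + 0 + 1 = 12.
By inclusion–exclusion the count is 455 − 331 + 12 = 136.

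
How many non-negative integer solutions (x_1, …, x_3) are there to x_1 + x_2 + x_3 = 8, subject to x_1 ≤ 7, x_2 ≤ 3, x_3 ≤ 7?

Without the upper bounds there are C(10,2) = 45 ways to split 8 among 3 variables.
Subtract solutions that violate a single cap (substitute x_i' = x_i − (cap_i+1)): x_1 ≥ 8 gives C(2,2) = 1; x_2 ≥ 4 gives C(6,2) = 15; x_3 ≥ 8 gives C(2,2) = 1. Together 17.
No two caps can be exceeded simultaneously, so the pair terms are all 0.
By inclusion–exclusion the count is 45 − 17 + 0 = 28.

28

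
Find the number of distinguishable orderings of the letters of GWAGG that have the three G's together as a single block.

6

Treat the 3 copies of G as a single block. The multiset to arrange is then {GGG, A, W}, 3 items in all.
All 3 items are distinct, so there are (3)! = 6 arrangements.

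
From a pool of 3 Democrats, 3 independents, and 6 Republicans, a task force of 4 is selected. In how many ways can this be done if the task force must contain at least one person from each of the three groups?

With no constraint there are C(12,4) = 495 possible selections.
Subtract selections that omit an entire group: no Democrats → C(9,4) = 126; no independents → C(9,4) = 126; no Republicans → C(6,4) = 15.
Add back selections omitting two groups (i.e. drawn from a single group): C(3,4) + C(3,4) + C(6,4) = 15.
By inclusion–exclusion: 495 − 267 + 15 = 243.

243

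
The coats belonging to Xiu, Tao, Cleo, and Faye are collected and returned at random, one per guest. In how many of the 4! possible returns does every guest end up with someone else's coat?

This is the derangement count D_4: permutations of 4 items with no fixed point.
By inclusion–exclusion this is Σ_{j=0}^{4} (−1)^j C(4,j)·(4−j)!.
Computing: 24 − 24 + 12 − 4 + 1 = 9.

9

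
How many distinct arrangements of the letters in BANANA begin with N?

With the first slot taken by N, it remains to arrange the other 5 letters (BAANA).
Those 5 letters have A appearing 3 times, giving (5)!/(3!) = 20.

20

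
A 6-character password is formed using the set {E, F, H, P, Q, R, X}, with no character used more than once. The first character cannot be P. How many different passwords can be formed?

The first character has 7−1 = 6 choices (anything except P).
The remaining 5 characters are filled from the other 6 symbols without repetition: 6 × 5 × 4 × 3 × 2 = 720.
Total: 6 × 720 = 4320.

4320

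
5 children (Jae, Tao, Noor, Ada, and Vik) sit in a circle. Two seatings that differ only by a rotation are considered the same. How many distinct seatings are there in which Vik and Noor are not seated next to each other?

All circular seatings of 5 people number (4)! = 24.
Those with Vik next to Noor: fuse the pair into one unit and seat 4 units around a circle — 2·(3)! = 12.
Subtracting, 24 − 12 = 12.

12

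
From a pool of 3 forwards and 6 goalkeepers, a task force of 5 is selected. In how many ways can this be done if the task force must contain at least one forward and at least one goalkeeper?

Unrestricted: C(9,5) = 126 ways to pick any 5 of the 9.
Selections missing a whole group: no forwards → C(6,5) = 6; no goalkeepers → C(3,5) = 0.
Both groups omitted at once is impossible, so 126 − 6 = 120.

120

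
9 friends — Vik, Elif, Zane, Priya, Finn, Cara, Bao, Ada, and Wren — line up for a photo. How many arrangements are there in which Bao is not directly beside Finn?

282240

Of the 9! = 362880 arrangements, those with Bao and Finn adjacent number 2 × 8! = 80640 (treat the pair as a block with 2 internal orders).
Complementary counting: 362880 − 80640 = 282240.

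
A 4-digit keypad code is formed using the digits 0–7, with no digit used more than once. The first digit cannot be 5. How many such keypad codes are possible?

The first digit has 8−1 = 7 choices (anything except 5).
The remaining 3 digits are filled from the other 7 symbols without repetition: 7 × 6 × 5 = 210.
Total: 7 × 210 = 1470.

1470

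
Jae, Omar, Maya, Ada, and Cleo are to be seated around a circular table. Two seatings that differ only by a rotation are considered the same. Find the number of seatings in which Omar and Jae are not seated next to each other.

12

Without the restriction there are (4)! = 24 seatings.
Seatings with Omar beside Jae: treat them as a block with 2 internal orders, giving 2 × (3)! = 12.
Subtracting, 24 − 12 = 12.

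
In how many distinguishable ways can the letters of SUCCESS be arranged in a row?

SUCCESS has 7 letters with C appearing twice and S appearing 3 times.
The number of distinct arrangements is 7!/(3!·2!) = 5040/12 = 420.

420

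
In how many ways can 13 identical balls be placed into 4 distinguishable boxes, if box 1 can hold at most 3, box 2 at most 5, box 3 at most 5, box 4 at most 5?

Ignoring the caps, the number of non-negative solutions to x_1+…+x_4 = 13 is C(16,3) = 560.
Subtract solutions that violate a single cap (substitute x_i' = x_i − (cap_i+1)): x_1 ≥ 4 gives C(12,3) = 220; x_2 ≥ 6 gives C(10,3) = 120; x_3 ≥ 6 gives C(10,3) = 120; x_4 ≥ 6 gives C(10,3) = 120. Together 580.
Add back pairs where two caps are both exceeded: 20 + 20 + 20 + 4 + 4 + 4 = 72.
By inclusion–exclusion the count is 560 − 580 + 72 = 52.

52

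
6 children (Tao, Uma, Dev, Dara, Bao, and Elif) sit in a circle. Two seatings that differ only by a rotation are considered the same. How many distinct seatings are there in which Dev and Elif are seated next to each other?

Treat {Dev, Elif} as one unit (2 internal orders) and seat the resulting 5 units around the table: (4)! circular arrangements.
So 2 × (4)! = 2 × 24 = 48.

48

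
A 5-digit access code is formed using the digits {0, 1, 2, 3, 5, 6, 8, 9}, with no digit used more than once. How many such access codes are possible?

This is a permutation of 5 out of 8: P(8,5) = 8!/3!.
That product is 8 × 7 × 6 × 5 × 4 = 6720.

6720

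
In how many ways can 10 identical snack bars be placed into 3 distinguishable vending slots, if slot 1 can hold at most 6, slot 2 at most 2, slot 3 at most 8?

Ignoring the caps, the number of non-negative solutions to x_1+…+x_3 = 10 is C(12,2) = 66.
Subtract solutions that violate a single cap (substitute x_i' = x_i − (cap_i+1)): x_1 ≥ 7 gives C(5,2) = 10; x_2 ≥ 3 gives C(9,2) = 36; x_3 ≥ 9 gives C(3,2) = 3. Together 49.
Add back pairs where two caps are both exceeded: 1 + 0 + 0 = 1.
By inclusion–exclusion the count is 66 − 49 + 1 = 18.

18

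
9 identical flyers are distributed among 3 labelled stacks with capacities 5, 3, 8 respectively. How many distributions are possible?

23

Without the upper bounds there are C(11,2) = 55 ways to split 9 among 3 stacks.
Subtract solutions that violate a single cap (substitute x_i' = x_i − (cap_i+1)): x_1 ≥ 6 gives C(5,2) = 10; x_2 ≥ 4 gives C(7,2) = 21; x_3 ≥ 9 gives C(2,2) = 1. Together 32.
No two caps can be exceeded simultaneously, so the pair terms are all 0.
By inclusion–exclusion the count is 55 − 32 + 0 = 23.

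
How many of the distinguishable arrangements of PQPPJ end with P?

Fix P in the last position and arrange the remaining 4 letters.
Those 4 letters have P appearing twice, giving (4)!/(2!) = 12.

12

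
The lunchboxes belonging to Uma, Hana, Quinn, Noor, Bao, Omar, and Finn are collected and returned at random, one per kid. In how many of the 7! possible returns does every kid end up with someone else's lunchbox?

Count assignments avoiding every fixed point. For any j of the 7 kids fixed to their own lunchbox, the other 7−j can be arranged in (7−j)! ways.
By inclusion–exclusion this is Σ_{j=0}^{7} (−1)^j C(7,j)·(7−j)!.
Computing: 5040 − 5040 + 2520 − 840 + 210 − 42 + 7 − 1 = 1854.

1854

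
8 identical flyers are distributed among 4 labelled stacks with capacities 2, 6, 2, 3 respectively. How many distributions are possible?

32

By stars and bars, unrestricted non-negative solutions to x_1+…+x_4 = 8 number C(8+3,3) = 165.
Subtract solutions that violate a single cap (substitute x_i' = x_i − (cap_i+1)): x_1 ≥ 3 gives C(8,3) = 56; x_2 ≥ 7 gives C(4,3) = 4; x_3 ≥ 3 gives C(8,3) = 56; x_4 ≥ 4 gives C(7,3) = 35. Together 151.
Add back pairs where two caps are both exceeded: 0 + 10 + 4 + 0 + 0 + 4 = 18.
By inclusion–exclusion the count is 165 − 151 + 18 = 32.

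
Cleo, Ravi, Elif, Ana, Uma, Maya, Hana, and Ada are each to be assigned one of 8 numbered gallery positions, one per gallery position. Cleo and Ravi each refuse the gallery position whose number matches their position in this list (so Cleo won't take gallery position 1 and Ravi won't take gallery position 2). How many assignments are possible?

30960

Let Aᵢ (for i ∈ {1, 2}) be the placements that put person i in their forbidden gallery position. Any j of these fix j positions, leaving (8−j)! ways to fill the rest, and there are C(2,j) ways to pick which j.
By inclusion–exclusion, the number of valid placements is Σ_{j=0}^{2} (−1)^j C(2,j)·(8−j)!.
Computing: 40320 − 10080 + 720 = 30960.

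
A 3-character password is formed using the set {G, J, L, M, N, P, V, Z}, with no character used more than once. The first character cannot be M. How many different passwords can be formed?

294

The first character has 8−1 = 7 choices (anything except M).
The remaining 2 characters are filled from the other 7 symbols without repetition: 7 × 6 = 42.
Total: 7 × 42 = 294.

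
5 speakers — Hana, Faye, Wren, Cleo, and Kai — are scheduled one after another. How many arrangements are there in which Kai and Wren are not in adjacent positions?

There are 5! = 120 arrangements in all. If Kai and Wren are adjacent, merging them into one block gives 2·(4)! = 48 arrangements.
Complementary counting: 120 − 48 = 72.

72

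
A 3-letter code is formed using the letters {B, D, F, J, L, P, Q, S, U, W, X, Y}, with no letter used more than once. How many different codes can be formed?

This is a permutation of 3 out of 12: P(12,3) = 12!/9!.
That product is 12 × 11 × 10 = 1320.

1320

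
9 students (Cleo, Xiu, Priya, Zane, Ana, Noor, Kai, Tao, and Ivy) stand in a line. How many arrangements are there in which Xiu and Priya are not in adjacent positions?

282240

There are 9! = 362880 arrangements in all. If Xiu and Priya are adjacent, merging them into one block gives 2·(8)! = 80640 arrangements.
So 362880 − 80640 = 282240 arrangements keep them apart.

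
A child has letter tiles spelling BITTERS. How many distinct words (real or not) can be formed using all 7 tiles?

The 7 letters of BITTERS have repeats: T appearing twice.
Dividing 7! = 5040 by 2! = 2 for the repeated letters gives 2520.

2520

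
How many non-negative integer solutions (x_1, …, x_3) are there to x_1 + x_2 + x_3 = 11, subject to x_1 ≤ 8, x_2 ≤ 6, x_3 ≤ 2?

15

By stars and bars, unrestricted non-negative solutions to x_1+…+x_3 = 11 number C(11+2,2) = 78.
Subtract solutions that violate a single cap (substitute x_i' = x_i − (cap_i+1)): x_1 ≥ 9 gives C(4,2) = 6; x_2 ≥ 7 gives C(6,2) = 15; x_3 ≥ 3 gives C(10,2) = 45. Together 66.
Add back pairs where two caps are both exceeded: 0 + 0 + 3 = 3.
By inclusion–exclusion the count is 78 − 66 + 3 = 15.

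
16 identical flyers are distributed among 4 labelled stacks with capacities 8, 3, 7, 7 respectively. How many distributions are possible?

By stars and bars, unrestricted non-negative solutions to x_1+…+x_4 = 16 number C(16+3,3) = 969.
Subtract solutions that violate a single cap (substitute x_i' = x_i − (cap_i+1)): x_1 ≥ 9 gives C(10,3) = 120; x_2 ≥ 4 gives C(15,3) = 455; x_3 ≥ 8 gives C(11,3) = 165; x_4 ≥ 8 gives C(11,3) = 165. Together 905.
Add back pairs where two caps are both exceeded: 20 + 0 + 0 + 35 + 35 + 1 = 91.
By inclusion–exclusion the count is 969 − 905 + 91 = 155.

155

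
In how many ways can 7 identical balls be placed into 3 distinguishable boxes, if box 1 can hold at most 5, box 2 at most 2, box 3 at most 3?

9

Without the upper bounds there are C(9,2) = 36 ways to split 7 among 3 boxes.
Subtract solutions that violate a single cap (substitute x_i' = x_i − (cap_i+1)): x_1 ≥ 6 gives C(3,2) = 3; x_2 ≥ 3 gives C(6,2) = 15; x_3 ≥ 4 gives C(5,2) = 10. Together 28.
Add back pairs where two caps are both exceeded: 0 + 0 + 1 = 1.
By inclusion–exclusion the count is 36 − 28 + 1 = 9.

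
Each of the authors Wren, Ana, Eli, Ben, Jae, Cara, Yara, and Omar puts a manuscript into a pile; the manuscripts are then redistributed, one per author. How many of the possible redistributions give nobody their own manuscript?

Let Aᵢ be the assignments in which author i gets their own manuscript. We want the size of the complement of A₁∪…∪A_8.
By inclusion–exclusion this is Σ_{j=0}^{8} (−1)^j C(8,j)·(8−j)!.
Computing: 40320 − 40320 + 20160 − 6720 + 1680 − 336 + 56 − 8 + 1 = 14833.

14833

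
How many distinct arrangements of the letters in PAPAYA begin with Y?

10

With the first slot taken by Y, it remains to arrange the other 5 letters (PAPAA).
Those 5 letters have A appearing 3 times and P appearing twice, giving (5)!/(3!·2!) = 10.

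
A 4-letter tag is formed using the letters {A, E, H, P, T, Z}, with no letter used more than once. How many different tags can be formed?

360

With no repetition, fill the 4 letters in order: 6 choices, then 5, down to 3.
6 × 5 × 4 × 3 = 360.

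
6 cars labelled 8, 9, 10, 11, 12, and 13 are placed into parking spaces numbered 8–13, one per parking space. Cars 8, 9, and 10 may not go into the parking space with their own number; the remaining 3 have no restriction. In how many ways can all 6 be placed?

426

Let Aᵢ (for i ∈ {8, 9, 10}) be the placements that put car i in its forbidden parking space. Any j of these fix j positions, leaving (6−j)! ways to fill the rest, and there are C(3,j) ways to pick which j.
By inclusion–exclusion, the number of valid placements is Σ_{j=0}^{3} (−1)^j C(3,j)·(6−j)!.
Computing: 720 − 360 + 72 − 6 = 426.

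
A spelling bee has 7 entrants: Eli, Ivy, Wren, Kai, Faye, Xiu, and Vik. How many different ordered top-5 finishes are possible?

2520

There are 7 choices for 1st place, 6 for 2nd, and so on down to 3 for position 5.
That gives 7 × 6 × 5 × 4 × 3 = 2520.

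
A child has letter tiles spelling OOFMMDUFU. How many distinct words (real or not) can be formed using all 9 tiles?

22680

OOFMMDUFU has 9 letters with F appearing twice, M appearing twice, O appearing twice, and U appearing twice.
The number of distinct arrangements is 9!/(2!·2!·2!·2!) = 362880/16 = 22680.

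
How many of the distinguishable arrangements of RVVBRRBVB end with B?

Fix B in the last position and arrange the remaining 8 letters.
Those 8 letters have B appearing twice, R appearing 3 times, and V appearing 3 times, giving (8)!/(3!·3!·2!) = 560.

560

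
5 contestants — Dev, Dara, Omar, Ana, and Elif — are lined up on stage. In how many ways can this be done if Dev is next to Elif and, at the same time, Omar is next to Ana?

Treat {Dev,Elif} as one block (2 orders) and {Omar,Ana} as another (2 orders).
That leaves 3 units to arrange: 2 × 2 × 3! = 4 × 6 = 24.

24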